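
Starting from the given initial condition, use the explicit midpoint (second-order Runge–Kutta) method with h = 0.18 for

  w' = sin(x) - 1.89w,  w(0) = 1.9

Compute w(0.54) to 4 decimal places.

Midpoint: k1 = f(x_n, w_n); k2 = f(x_n + h/2, w_n + (h/2)·k1); w_{n+1} = w_n + h·k2.
x=0.000000, w=1.900000:
  k1 = f(0.000000, 1.900000) = -3.591000
  k2 = f(0.090000, 1.576810) = -2.890292
  w ← 1.900000 + 0.18·(-2.890292) = 1.379747
x=0.180000, w=1.379747:
  k1 = f(0.180000, 1.379747) = -2.428693
  k2 = f(0.270000, 1.161165) = -1.927870
  w ← 1.379747 + 0.18·(-1.927870) = 1.032731
x=0.360000, w=1.032731:
  k1 = f(0.360000, 1.032731) = -1.599587
  k2 = f(0.450000, 0.888768) = -1.244806
  w ← 1.032731 + 0.18·(-1.244806) = 0.808666
w(0.54) ≈ 0.8087

0.8087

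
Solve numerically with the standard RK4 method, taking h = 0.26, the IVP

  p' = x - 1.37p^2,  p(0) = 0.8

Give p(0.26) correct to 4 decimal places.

0.6516

RK4: k1 = f(x_n, p_n); k2 = f(x_n + h/2, p_n + (h/2)·k1); k3 = f(x_n + h/2, p_n + (h/2)·k2); k4 = f(x_n + h, p_n + h·k3); p_{n+1} = p_n + (h/6)·(k1 + 2k2 + 2k3 + k4).
x=0.000000, p=0.800000:
  k1 = f(0.000000, 0.800000) = -0.876800
  k2 = f(0.130000, 0.686016) = -0.514747
  k3 = f(0.130000, 0.733083) = -0.606253
  k4 = f(0.260000, 0.642374) = -0.305323
  p ← 0.800000 + (0.26/6)·(k1 + 2k2 + 2k3 + k4) = 0.651621
p(0.26) ≈ 0.6516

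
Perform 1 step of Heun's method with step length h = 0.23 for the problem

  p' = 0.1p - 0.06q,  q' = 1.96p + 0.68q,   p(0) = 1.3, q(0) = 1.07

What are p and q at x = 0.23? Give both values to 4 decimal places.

Heun on (p,q): k1 = f(x_n, state_n); k2 = f(x_n + h, state_n + h·k1); state_{n+1} = state_n + (h/2)·(k1 + k2).
0.000000: (1.300000, 1.070000)
  k1 = (0.065800, 3.275600)
  predictor → (1.315134, 1.823388)
  k2 = (0.022110, 3.817566)
  → (1.310110, 1.885714)
(p(0.23), q(0.23)) ≈ (1.3101, 1.8857)

1.3101, 1.8857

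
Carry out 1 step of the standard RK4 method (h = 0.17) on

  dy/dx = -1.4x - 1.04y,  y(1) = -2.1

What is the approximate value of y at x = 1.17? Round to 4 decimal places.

RK4: k1 = f(x_n, y_n); k2 = f(x_n + h/2, y_n + (h/2)·k1); k3 = f(x_n + h/2, y_n + (h/2)·k2); k4 = f(x_n + h, y_n + h·k3); y_{n+1} = y_n + (h/6)·(k1 + 2k2 + 2k3 + k4).
x=1.000000, y=-2.100000:
  k1 = f(1.000000, -2.100000) = 0.784000
  k2 = f(1.085000, -2.033360) = 0.595694
  k3 = f(1.085000, -2.049366) = 0.612341
  k4 = f(1.170000, -1.995902) = 0.437738
  y ← -2.100000 + (0.17/6)·(k1 + 2k2 + 2k3 + k4) = -1.996929
y(1.17) ≈ -1.9969

-1.9969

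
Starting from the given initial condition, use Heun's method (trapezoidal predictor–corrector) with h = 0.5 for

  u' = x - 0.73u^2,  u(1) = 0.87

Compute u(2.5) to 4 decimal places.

Heun: k1 = f(x_n, u_n); k2 = f(x_n + h, u_n + h·k1); u_{n+1} = u_n + (h/2)·(k1 + k2).
x=1.000000, u=0.870000:
  k1 = f(1.000000, 0.870000) = 0.447463
  k2 = f(1.500000, 1.093732) = 0.626739
  u ← 0.870000 + (0.5/2)·(0.447463 + 0.626739) = 1.138550
x=1.500000, u=1.138550:
  k1 = f(1.500000, 1.138550) = 0.553703
  k2 = f(2.000000, 1.415402) = 0.537545
  u ← 1.138550 + (0.5/2)·(0.553703 + 0.537545) = 1.411362
x=2.000000, u=1.411362:
  k1 = f(2.000000, 1.411362) = 0.545881
  k2 = f(2.500000, 1.684303) = 0.429080
  u ← 1.411362 + (0.5/2)·(0.545881 + 0.429080) = 1.655103
u(2.5) ≈ 1.6551

1.6551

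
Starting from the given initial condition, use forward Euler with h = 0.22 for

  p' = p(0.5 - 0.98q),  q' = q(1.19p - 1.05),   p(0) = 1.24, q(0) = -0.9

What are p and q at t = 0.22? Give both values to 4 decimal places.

Euler on (p,q): p_{n+1} = p_n + h·p', q_{n+1} = q_n + h·q'.
0.000000: (1.240000, -0.900000); f=(1.713680, -0.383040) → (1.617010, -0.984269)
(p(0.22), q(0.22)) ≈ (1.6170, -0.9843)

1.6170, -0.9843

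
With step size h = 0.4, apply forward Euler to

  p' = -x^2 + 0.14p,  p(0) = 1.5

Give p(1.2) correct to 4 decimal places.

Euler: p_{n+1} = p_n + h·f(x_n, p_n).
x=0.000000, p=1.500000: f=0.210000 → p ← 1.500000 + 0.4·0.210000 = 1.584000
x=0.400000, p=1.584000: f=0.061760 → p ← 1.584000 + 0.4·0.061760 = 1.608704
x=0.800000, p=1.608704: f=-0.414781 → p ← 1.608704 + 0.4·(-0.414781) = 1.442791
p(1.2) ≈ 1.4428

1.4428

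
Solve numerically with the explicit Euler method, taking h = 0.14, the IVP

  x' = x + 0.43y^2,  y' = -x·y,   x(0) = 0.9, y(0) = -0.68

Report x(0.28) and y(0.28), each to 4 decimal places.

Euler on (x,y): x_{n+1} = x_n + h·x', y_{n+1} = y_n + h·y'.
0.000000: (0.900000, -0.680000); f=(1.098832, 0.612000) → (1.053836, -0.594320)
0.140000: (1.053836, -0.594320); f=(1.205719, 0.626316) → (1.222637, -0.506636)
(x(0.28), y(0.28)) ≈ (1.2226, -0.5066)

1.2226, -0.5066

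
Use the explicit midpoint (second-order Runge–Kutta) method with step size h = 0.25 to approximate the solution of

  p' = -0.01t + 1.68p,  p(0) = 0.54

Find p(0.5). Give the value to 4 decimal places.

1.2268

Midpoint: k1 = f(t_n, p_n); k2 = f(t_n + h/2, p_n + (h/2)·k1); p_{n+1} = p_n + h·k2.
t=0.000000, p=0.540000:
  k1 = f(0.000000, 0.540000) = 0.907200
  k2 = f(0.125000, 0.653400) = 1.096462
  p ← 0.540000 + 0.25·1.096462 = 0.814115
t=0.250000, p=0.814115:
  k1 = f(0.250000, 0.814115) = 1.365214
  k2 = f(0.375000, 0.984767) = 1.650659
  p ← 0.814115 + 0.25·1.650659 = 1.226780
p(0.5) ≈ 1.2268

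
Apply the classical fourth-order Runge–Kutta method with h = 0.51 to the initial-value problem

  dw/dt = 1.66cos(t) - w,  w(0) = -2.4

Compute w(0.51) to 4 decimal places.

-0.8112

RK4: k1 = f(t_n, w_n); k2 = f(t_n + h/2, w_n + (h/2)·k1); k3 = f(t_n + h/2, w_n + (h/2)·k2); k4 = f(t_n + h, w_n + h·k3); w_{n+1} = w_n + (h/6)·(k1 + 2k2 + 2k3 + k4).
t=0.000000, w=-2.400000:
  k1 = f(0.000000, -2.400000) = 4.060000
  k2 = f(0.255000, -1.364700) = 2.971021
  k3 = f(0.255000, -1.642390) = 3.248711
  k4 = f(0.510000, -0.743158) = 2.191913
  w ← -2.400000 + (0.51/6)·(k1 + 2k2 + 2k3 + k4) = -0.811233
w(0.51) ≈ -0.8112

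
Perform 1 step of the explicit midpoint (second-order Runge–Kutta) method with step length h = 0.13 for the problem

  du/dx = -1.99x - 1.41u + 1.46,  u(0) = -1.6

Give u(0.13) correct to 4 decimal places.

-1.1780

Midpoint: k1 = f(x_n, u_n); k2 = f(x_n + h/2, u_n + (h/2)·k1); u_{n+1} = u_n + h·k2.
x=0.000000, u=-1.600000:
  k1 = f(0.000000, -1.600000) = 3.716000
  k2 = f(0.065000, -1.358460) = 3.246079
  u ← -1.600000 + 0.13·3.246079 = -1.178010
u(0.13) ≈ -1.1780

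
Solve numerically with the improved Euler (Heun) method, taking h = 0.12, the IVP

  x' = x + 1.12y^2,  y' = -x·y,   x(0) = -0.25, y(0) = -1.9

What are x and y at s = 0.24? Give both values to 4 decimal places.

0.7812, -1.7914

Heun on (x,y): k1 = f(s_n, state_n); k2 = f(s_n + h, state_n + h·k1); state_{n+1} = state_n + (h/2)·(k1 + k2).
0.000000: (-0.250000, -1.900000)
  k1 = (3.793200, -0.475000)
  predictor → (0.205184, -1.957000)
  k2 = (4.494615, 0.401545)
  → (0.247269, -1.904407)
0.120000: (0.247269, -1.904407)
  k1 = (4.309248, 0.470901)
  predictor → (0.764379, -1.847899)
  k2 = (4.588878, 1.412495)
  → (0.781156, -1.791404)
(x(0.24), y(0.24)) ≈ (0.7812, -1.7914)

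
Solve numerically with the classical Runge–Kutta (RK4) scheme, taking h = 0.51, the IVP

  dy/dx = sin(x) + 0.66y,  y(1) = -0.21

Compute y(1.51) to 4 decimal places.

RK4: k1 = f(x_n, y_n); k2 = f(x_n + h/2, y_n + (h/2)·k1); k3 = f(x_n + h/2, y_n + (h/2)·k2); k4 = f(x_n + h, y_n + h·k3); y_{n+1} = y_n + (h/6)·(k1 + 2k2 + 2k3 + k4).
x=1.000000, y=-0.210000:
  k1 = f(1.000000, -0.210000) = 0.702871
  k2 = f(1.255000, -0.030768) = 0.930243
  k3 = f(1.255000, 0.027212) = 0.968509
  k4 = f(1.510000, 0.283940) = 1.185553
  y ← -0.210000 + (0.51/6)·(k1 + 2k2 + 2k3 + k4) = 0.273304
y(1.51) ≈ 0.2733

0.2733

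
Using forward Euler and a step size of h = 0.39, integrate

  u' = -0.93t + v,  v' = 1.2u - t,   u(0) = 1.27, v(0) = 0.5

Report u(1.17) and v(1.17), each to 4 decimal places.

Euler on (u,v): u_{n+1} = u_n + h·u', v_{n+1} = v_n + h·v'.
0.000000: (1.270000, 0.500000); f=(0.500000, 1.524000) → (1.465000, 1.094360)
0.390000: (1.465000, 1.094360); f=(0.731660, 1.368000) → (1.750347, 1.627880)
0.780000: (1.750347, 1.627880); f=(0.902480, 1.320417) → (2.102315, 2.142843)
(u(1.17), v(1.17)) ≈ (2.1023, 2.1428)

2.1023, 2.1428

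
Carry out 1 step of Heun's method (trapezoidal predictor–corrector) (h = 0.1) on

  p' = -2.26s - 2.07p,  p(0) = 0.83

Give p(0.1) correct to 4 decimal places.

0.6647

Heun: k1 = f(s_n, p_n); k2 = f(s_n + h, p_n + h·k1); p_{n+1} = p_n + (h/2)·(k1 + k2).
s=0.000000, p=0.830000:
  k1 = f(0.000000, 0.830000) = -1.718100
  k2 = f(0.100000, 0.658190) = -1.588453
  p ← 0.830000 + (0.1/2)·(-1.718100 + (-1.588453)) = 0.664672
p(0.1) ≈ 0.6647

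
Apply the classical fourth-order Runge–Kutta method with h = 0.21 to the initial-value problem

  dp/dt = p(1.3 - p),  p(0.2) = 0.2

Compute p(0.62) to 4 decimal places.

0.3106

RK4: k1 = f(t_n, p_n); k2 = f(t_n + h/2, p_n + (h/2)·k1); k3 = f(t_n + h/2, p_n + (h/2)·k2); k4 = f(t_n + h, p_n + h·k3); p_{n+1} = p_n + (h/6)·(k1 + 2k2 + 2k3 + k4).
t=0.200000, p=0.200000:
  k1 = f(0.200000, 0.200000) = 0.220000
  k2 = f(0.305000, 0.223100) = 0.240256
  k3 = f(0.305000, 0.225227) = 0.242068
  k4 = f(0.410000, 0.250834) = 0.263167
  p ← 0.200000 + (0.21/6)·(k1 + 2k2 + 2k3 + k4) = 0.250674
t=0.410000, p=0.250674:
  k1 = f(0.410000, 0.250674) = 0.263038
  k2 = f(0.515000, 0.278293) = 0.284334
  k3 = f(0.515000, 0.280529) = 0.285991
  k4 = f(0.620000, 0.310732) = 0.307397
  p ← 0.250674 + (0.21/6)·(k1 + 2k2 + 2k3 + k4) = 0.310561
p(0.62) ≈ 0.3106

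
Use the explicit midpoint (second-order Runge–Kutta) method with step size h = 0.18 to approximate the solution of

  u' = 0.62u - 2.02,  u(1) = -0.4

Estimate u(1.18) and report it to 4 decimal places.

-0.8310

Midpoint: k1 = f(x_n, u_n); k2 = f(x_n + h/2, u_n + (h/2)·k1); u_{n+1} = u_n + h·k2.
x=1.000000, u=-0.400000:
  k1 = f(1.000000, -0.400000) = -2.268000
  k2 = f(1.090000, -0.604120) = -2.394554
  u ← -0.400000 + 0.18·(-2.394554) = -0.831020
u(1.18) ≈ -0.8310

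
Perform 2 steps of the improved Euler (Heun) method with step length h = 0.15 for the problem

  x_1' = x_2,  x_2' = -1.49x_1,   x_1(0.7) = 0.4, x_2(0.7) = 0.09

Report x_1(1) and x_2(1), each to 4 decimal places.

Heun on (x_1,x_2): k1 = f(x_n, state_n); k2 = f(x_n + h, state_n + h·k1); state_{n+1} = state_n + (h/2)·(k1 + k2).
0.700000: (0.400000, 0.090000)
  k1 = (0.090000, -0.596000)
  predictor → (0.413500, 0.000600)
  k2 = (0.000600, -0.616115)
  → (0.406795, -0.000909)
0.850000: (0.406795, -0.000909)
  k1 = (-0.000909, -0.606125)
  predictor → (0.406659, -0.091827)
  k2 = (-0.091827, -0.605921)
  → (0.399840, -0.091812)
(x_1(1), x_2(1)) ≈ (0.3998, -0.0918)

0.3998, -0.0918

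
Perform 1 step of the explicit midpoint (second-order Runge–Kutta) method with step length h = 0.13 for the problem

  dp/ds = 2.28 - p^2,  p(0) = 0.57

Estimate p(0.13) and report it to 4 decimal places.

0.8032

Midpoint: k1 = f(s_n, p_n); k2 = f(s_n + h/2, p_n + (h/2)·k1); p_{n+1} = p_n + h·k2.
s=0.000000, p=0.570000:
  k1 = f(0.000000, 0.570000) = 1.955100
  k2 = f(0.065000, 0.697081) = 1.794077
  p ← 0.570000 + 0.13·1.794077 = 0.803230
p(0.13) ≈ 0.8032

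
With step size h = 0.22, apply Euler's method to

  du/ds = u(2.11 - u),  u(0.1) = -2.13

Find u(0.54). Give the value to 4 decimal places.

-9.7566

Euler: u_{n+1} = u_n + h·f(s_n, u_n).
s=0.100000, u=-2.130000: f=-9.031200 → u ← -2.130000 + 0.22·(-9.031200) = -4.116864
s=0.320000, u=-4.116864: f=-25.635152 → u ← -4.116864 + 0.22·(-25.635152) = -9.756597
u(0.54) ≈ -9.7566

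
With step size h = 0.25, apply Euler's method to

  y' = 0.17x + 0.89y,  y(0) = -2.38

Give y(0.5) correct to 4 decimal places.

-3.5463

Euler: y_{n+1} = y_n + h·f(x_n, y_n).
x=0.000000, y=-2.380000: f=-2.118200 → y ← -2.380000 + 0.25·(-2.118200) = -2.909550
x=0.250000, y=-2.909550: f=-2.547000 → y ← -2.909550 + 0.25·(-2.547000) = -3.546300
y(0.5) ≈ -3.5463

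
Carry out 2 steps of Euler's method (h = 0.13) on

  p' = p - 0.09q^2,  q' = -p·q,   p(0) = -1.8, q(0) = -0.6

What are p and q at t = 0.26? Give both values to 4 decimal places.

Euler on (p,q): p_{n+1} = p_n + h·p', q_{n+1} = q_n + h·q'.
0.000000: (-1.800000, -0.600000); f=(-1.832400, -1.080000) → (-2.038212, -0.740400)
0.130000: (-2.038212, -0.740400); f=(-2.087549, -1.509092) → (-2.309593, -0.936582)
(p(0.26), q(0.26)) ≈ (-2.3096, -0.9366)

-2.3096, -0.9366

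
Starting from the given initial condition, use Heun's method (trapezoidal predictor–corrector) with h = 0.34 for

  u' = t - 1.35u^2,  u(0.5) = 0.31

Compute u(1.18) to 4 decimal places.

0.6658

Heun: k1 = f(t_n, u_n); k2 = f(t_n + h, u_n + h·k1); u_{n+1} = u_n + (h/2)·(k1 + k2).
t=0.500000, u=0.310000:
  k1 = f(0.500000, 0.310000) = 0.370265
  k2 = f(0.840000, 0.435890) = 0.583500
  u ← 0.310000 + (0.34/2)·(0.370265 + 0.583500) = 0.472140
t=0.840000, u=0.472140:
  k1 = f(0.840000, 0.472140) = 0.539063
  k2 = f(1.180000, 0.655421) = 0.600071
  u ← 0.472140 + (0.34/2)·(0.539063 + 0.600071) = 0.665793
u(1.18) ≈ 0.6658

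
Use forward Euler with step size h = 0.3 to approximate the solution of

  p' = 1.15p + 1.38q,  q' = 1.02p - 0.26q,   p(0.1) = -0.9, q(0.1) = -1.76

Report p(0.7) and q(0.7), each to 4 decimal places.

Euler on (p,q): p_{n+1} = p_n + h·p', q_{n+1} = q_n + h·q'.
0.100000: (-0.900000, -1.760000); f=(-3.463800, -0.460400) → (-1.939140, -1.898120)
0.400000: (-1.939140, -1.898120); f=(-4.849417, -1.484412) → (-3.393965, -2.343443)
(p(0.7), q(0.7)) ≈ (-3.3940, -2.3434)

-3.3940, -2.3434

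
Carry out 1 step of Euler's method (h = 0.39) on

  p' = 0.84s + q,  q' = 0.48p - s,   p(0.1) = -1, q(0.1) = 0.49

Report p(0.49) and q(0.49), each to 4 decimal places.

-0.7761, 0.2638

Euler on (p,q): p_{n+1} = p_n + h·p', q_{n+1} = q_n + h·q'.
0.100000: (-1.000000, 0.490000); f=(0.574000, -0.580000) → (-0.776140, 0.263800)
(p(0.49), q(0.49)) ≈ (-0.7761, 0.2638)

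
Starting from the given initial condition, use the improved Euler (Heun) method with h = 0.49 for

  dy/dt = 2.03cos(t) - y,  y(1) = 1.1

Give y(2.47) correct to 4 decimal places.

Heun: k1 = f(t_n, y_n); k2 = f(t_n + h, y_n + h·k1); y_{n+1} = y_n + (h/2)·(k1 + k2).
t=1.000000, y=1.100000:
  k1 = f(1.000000, 1.100000) = -0.003186
  k2 = f(1.490000, 1.098439) = -0.934601
  y ← 1.100000 + (0.49/2)·(-0.003186 + (-0.934601)) = 0.870242
t=1.490000, y=0.870242:
  k1 = f(1.490000, 0.870242) = -0.706404
  k2 = f(1.980000, 0.524104) = -1.331798
  y ← 0.870242 + (0.49/2)·(-0.706404 + (-1.331798)) = 0.370883
t=1.980000, y=0.370883:
  k1 = f(1.980000, 0.370883) = -1.178577
  k2 = f(2.470000, -0.206620) = -1.382528
  y ← 0.370883 + (0.49/2)·(-1.178577 + (-1.382528)) = -0.256588
y(2.47) ≈ -0.2566

-0.2566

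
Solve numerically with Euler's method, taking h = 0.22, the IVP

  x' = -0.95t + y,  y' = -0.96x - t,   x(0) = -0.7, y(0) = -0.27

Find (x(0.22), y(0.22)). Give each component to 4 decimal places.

Euler on (x,y): x_{n+1} = x_n + h·x', y_{n+1} = y_n + h·y'.
0.000000: (-0.700000, -0.270000); f=(-0.270000, 0.672000) → (-0.759400, -0.122160)
(x(0.22), y(0.22)) ≈ (-0.7594, -0.1222)

-0.7594, -0.1222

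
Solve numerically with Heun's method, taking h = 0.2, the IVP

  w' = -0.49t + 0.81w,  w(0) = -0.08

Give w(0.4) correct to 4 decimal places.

-0.1530

Heun: k1 = f(t_n, w_n); k2 = f(t_n + h, w_n + h·k1); w_{n+1} = w_n + (h/2)·(k1 + k2).
t=0.000000, w=-0.080000:
  k1 = f(0.000000, -0.080000) = -0.064800
  k2 = f(0.200000, -0.092960) = -0.173298
  w ← -0.080000 + (0.2/2)·(-0.064800 + (-0.173298)) = -0.103810
t=0.200000, w=-0.103810:
  k1 = f(0.200000, -0.103810) = -0.182086
  k2 = f(0.400000, -0.140227) = -0.309584
  w ← -0.103810 + (0.2/2)·(-0.182086 + (-0.309584)) = -0.152977
w(0.4) ≈ -0.1530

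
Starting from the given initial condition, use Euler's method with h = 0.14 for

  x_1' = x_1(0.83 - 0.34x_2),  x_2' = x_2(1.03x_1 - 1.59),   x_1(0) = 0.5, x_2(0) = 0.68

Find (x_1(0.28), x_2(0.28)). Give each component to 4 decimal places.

0.5900, 0.4942

Euler on (x_1,x_2): x_1_{n+1} = x_1_n + h·x_1', x_2_{n+1} = x_2_n + h·x_2'.
0.000000: (0.500000, 0.680000); f=(0.299400, -0.731000) → (0.541916, 0.577660)
0.140000: (0.541916, 0.577660); f=(0.343356, -0.596045) → (0.589986, 0.494214)
(x_1(0.28), x_2(0.28)) ≈ (0.5900, 0.4942)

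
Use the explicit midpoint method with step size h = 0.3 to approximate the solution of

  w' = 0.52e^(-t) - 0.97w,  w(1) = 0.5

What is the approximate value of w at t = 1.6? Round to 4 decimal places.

Midpoint: k1 = f(t_n, w_n); k2 = f(t_n + h/2, w_n + (h/2)·k1); w_{n+1} = w_n + h·k2.
t=1.000000, w=0.500000:
  k1 = f(1.000000, 0.500000) = -0.293703
  k2 = f(1.150000, 0.455945) = -0.277615
  w ← 0.500000 + 0.3·(-0.277615) = 0.416715
t=1.300000, w=0.416715:
  k1 = f(1.300000, 0.416715) = -0.262497
  k2 = f(1.450000, 0.377341) = -0.244044
  w ← 0.416715 + 0.3·(-0.244044) = 0.343502
w(1.6) ≈ 0.3435

0.3435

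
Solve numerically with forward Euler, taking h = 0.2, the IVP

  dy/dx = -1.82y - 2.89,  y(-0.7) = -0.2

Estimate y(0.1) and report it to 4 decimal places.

-1.3608

Euler: y_{n+1} = y_n + h·f(x_n, y_n).
x=-0.700000, y=-0.200000: f=-2.526000 → y ← -0.200000 + 0.2·(-2.526000) = -0.705200
x=-0.500000, y=-0.705200: f=-1.606536 → y ← -0.705200 + 0.2·(-1.606536) = -1.026507
x=-0.300000, y=-1.026507: f=-1.021757 → y ← -1.026507 + 0.2·(-1.021757) = -1.230859
x=-0.100000, y=-1.230859: f=-0.649837 → y ← -1.230859 + 0.2·(-0.649837) = -1.360826
y(0.1) ≈ -1.3608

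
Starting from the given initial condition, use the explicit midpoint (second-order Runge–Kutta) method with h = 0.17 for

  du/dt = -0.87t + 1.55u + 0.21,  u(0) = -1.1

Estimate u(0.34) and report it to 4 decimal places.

Midpoint: k1 = f(t_n, u_n); k2 = f(t_n + h/2, u_n + (h/2)·k1); u_{n+1} = u_n + h·k2.
t=0.000000, u=-1.100000:
  k1 = f(0.000000, -1.100000) = -1.495000
  k2 = f(0.085000, -1.227075) = -1.765916
  u ← -1.100000 + 0.17·(-1.765916) = -1.400206
t=0.170000, u=-1.400206:
  k1 = f(0.170000, -1.400206) = -2.108219
  k2 = f(0.255000, -1.579404) = -2.459927
  u ← -1.400206 + 0.17·(-2.459927) = -1.818393
u(0.34) ≈ -1.8184

-1.8184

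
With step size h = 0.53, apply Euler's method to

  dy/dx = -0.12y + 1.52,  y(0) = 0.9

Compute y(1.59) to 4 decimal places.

Euler: y_{n+1} = y_n + h·f(x_n, y_n).
x=0.000000, y=0.900000: f=1.412000 → y ← 0.900000 + 0.53·1.412000 = 1.648360
x=0.530000, y=1.648360: f=1.322197 → y ← 1.648360 + 0.53·1.322197 = 2.349124
x=1.060000, y=2.349124: f=1.238105 → y ← 2.349124 + 0.53·1.238105 = 3.005320
y(1.59) ≈ 3.0053

3.0053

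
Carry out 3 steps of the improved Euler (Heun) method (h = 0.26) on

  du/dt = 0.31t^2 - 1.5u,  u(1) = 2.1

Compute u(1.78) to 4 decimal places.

0.9949

Heun: k1 = f(t_n, u_n); k2 = f(t_n + h, u_n + h·k1); u_{n+1} = u_n + (h/2)·(k1 + k2).
t=1.000000, u=2.100000:
  k1 = f(1.000000, 2.100000) = -2.840000
  k2 = f(1.260000, 1.361600) = -1.550244
  u ← 2.100000 + (0.26/2)·(-2.840000 + (-1.550244)) = 1.529268
t=1.260000, u=1.529268:
  k1 = f(1.260000, 1.529268) = -1.801746
  k2 = f(1.520000, 1.060814) = -0.874997
  u ← 1.529268 + (0.26/2)·(-1.801746 + (-0.874997)) = 1.181292
t=1.520000, u=1.181292:
  k1 = f(1.520000, 1.181292) = -1.055713
  k2 = f(1.780000, 0.906806) = -0.378005
  u ← 1.181292 + (0.26/2)·(-1.055713 + (-0.378005)) = 0.994908
u(1.78) ≈ 0.9949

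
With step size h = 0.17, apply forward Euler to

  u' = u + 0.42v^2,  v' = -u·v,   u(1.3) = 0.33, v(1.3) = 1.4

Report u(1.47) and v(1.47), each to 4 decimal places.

Euler on (u,v): u_{n+1} = u_n + h·u', v_{n+1} = v_n + h·v'.
1.300000: (0.330000, 1.400000); f=(1.153200, -0.462000) → (0.526044, 1.321460)
(u(1.47), v(1.47)) ≈ (0.5260, 1.3215)

0.5260, 1.3215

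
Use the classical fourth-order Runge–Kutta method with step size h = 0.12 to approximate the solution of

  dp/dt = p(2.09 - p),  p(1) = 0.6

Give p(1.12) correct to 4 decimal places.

0.7127

RK4: k1 = f(t_n, p_n); k2 = f(t_n + h/2, p_n + (h/2)·k1); k3 = f(t_n + h/2, p_n + (h/2)·k2); k4 = f(t_n + h, p_n + h·k3); p_{n+1} = p_n + (h/6)·(k1 + 2k2 + 2k3 + k4).
t=1.000000, p=0.600000:
  k1 = f(1.000000, 0.600000) = 0.894000
  k2 = f(1.060000, 0.653640) = 0.938862
  k3 = f(1.060000, 0.656332) = 0.940962
  k4 = f(1.120000, 0.712915) = 0.981745
  p ← 0.600000 + (0.12/6)·(k1 + 2k2 + 2k3 + k4) = 0.712708
p(1.12) ≈ 0.7127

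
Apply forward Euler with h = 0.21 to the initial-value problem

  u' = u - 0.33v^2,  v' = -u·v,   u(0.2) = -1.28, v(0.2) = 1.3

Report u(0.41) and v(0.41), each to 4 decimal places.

-1.6659, 1.6494

Euler on (u,v): u_{n+1} = u_n + h·u', v_{n+1} = v_n + h·v'.
0.200000: (-1.280000, 1.300000); f=(-1.837700, 1.664000) → (-1.665917, 1.649440)
(u(0.41), v(0.41)) ≈ (-1.6659, 1.6494)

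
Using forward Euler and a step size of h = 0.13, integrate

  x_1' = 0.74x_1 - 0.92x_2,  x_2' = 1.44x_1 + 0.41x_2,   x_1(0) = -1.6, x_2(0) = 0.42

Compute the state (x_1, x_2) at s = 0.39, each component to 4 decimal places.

-2.1643, -0.5707

Euler on (x_1,x_2): x_1_{n+1} = x_1_n + h·x_1', x_2_{n+1} = x_2_n + h·x_2'.
0.000000: (-1.600000, 0.420000); f=(-1.570400, -2.131800) → (-1.804152, 0.142866)
0.130000: (-1.804152, 0.142866); f=(-1.466509, -2.539404) → (-1.994798, -0.187256)
0.260000: (-1.994798, -0.187256); f=(-1.303875, -2.949285) → (-2.164302, -0.570663)
(x_1(0.39), x_2(0.39)) ≈ (-2.1643, -0.5707)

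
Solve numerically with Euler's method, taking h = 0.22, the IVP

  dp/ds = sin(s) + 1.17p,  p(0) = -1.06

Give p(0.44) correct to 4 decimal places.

-1.6279

Euler: p_{n+1} = p_n + h·f(s_n, p_n).
s=0.000000, p=-1.060000: f=-1.240200 → p ← -1.060000 + 0.22·(-1.240200) = -1.332844
s=0.220000, p=-1.332844: f=-1.341198 → p ← -1.332844 + 0.22·(-1.341198) = -1.627908
p(0.44) ≈ -1.6279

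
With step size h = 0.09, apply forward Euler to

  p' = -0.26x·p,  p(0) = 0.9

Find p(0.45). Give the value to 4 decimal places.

0.8812

Euler: p_{n+1} = p_n + h·f(x_n, p_n).
x=0.000000, p=0.900000: f=0.000000 → p ← 0.900000 + 0.09·0.000000 = 0.900000
x=0.090000, p=0.900000: f=-0.021060 → p ← 0.900000 + 0.09·(-0.021060) = 0.898105
x=0.180000, p=0.898105: f=-0.042031 → p ← 0.898105 + 0.09·(-0.042031) = 0.894322
x=0.270000, p=0.894322: f=-0.062781 → p ← 0.894322 + 0.09·(-0.062781) = 0.888671
x=0.360000, p=0.888671: f=-0.083180 → p ← 0.888671 + 0.09·(-0.083180) = 0.881185
p(0.45) ≈ 0.8812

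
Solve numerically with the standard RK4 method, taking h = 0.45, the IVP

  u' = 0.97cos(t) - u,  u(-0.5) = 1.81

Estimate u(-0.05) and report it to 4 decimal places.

RK4: k1 = f(t_n, u_n); k2 = f(t_n + h/2, u_n + (h/2)·k1); k3 = f(t_n + h/2, u_n + (h/2)·k2); k4 = f(t_n + h, u_n + h·k3); u_{n+1} = u_n + (h/6)·(k1 + 2k2 + 2k3 + k4).
t=-0.500000, u=1.810000:
  k1 = f(-0.500000, 1.810000) = -0.958745
  k2 = f(-0.275000, 1.594282) = -0.660730
  k3 = f(-0.275000, 1.661336) = -0.727783
  k4 = f(-0.050000, 1.482498) = -0.513710
  u ← 1.810000 + (0.45/6)·(k1 + 2k2 + 2k3 + k4) = 1.491289
u(-0.05) ≈ 1.4913

1.4913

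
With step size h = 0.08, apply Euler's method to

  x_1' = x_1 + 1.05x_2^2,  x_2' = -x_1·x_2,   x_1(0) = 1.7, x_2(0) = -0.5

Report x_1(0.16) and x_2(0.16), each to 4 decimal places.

2.0212, -0.3678

Euler on (x_1,x_2): x_1_{n+1} = x_1_n + h·x_1', x_2_{n+1} = x_2_n + h·x_2'.
0.000000: (1.700000, -0.500000); f=(1.962500, 0.850000) → (1.857000, -0.432000)
0.080000: (1.857000, -0.432000); f=(2.052955, 0.802224) → (2.021236, -0.367822)
(x_1(0.16), x_2(0.16)) ≈ (2.0212, -0.3678)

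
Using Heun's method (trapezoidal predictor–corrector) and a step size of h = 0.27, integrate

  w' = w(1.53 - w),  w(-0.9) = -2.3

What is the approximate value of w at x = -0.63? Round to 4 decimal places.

-7.4104

Heun: k1 = f(x_n, w_n); k2 = f(x_n + h, w_n + h·k1); w_{n+1} = w_n + (h/2)·(k1 + k2).
x=-0.900000, w=-2.300000:
  k1 = f(-0.900000, -2.300000) = -8.809000
  k2 = f(-0.630000, -4.678430) = -29.045705
  w ← -2.300000 + (0.27/2)·(-8.809000 + (-29.045705)) = -7.410385
w(-0.63) ≈ -7.4104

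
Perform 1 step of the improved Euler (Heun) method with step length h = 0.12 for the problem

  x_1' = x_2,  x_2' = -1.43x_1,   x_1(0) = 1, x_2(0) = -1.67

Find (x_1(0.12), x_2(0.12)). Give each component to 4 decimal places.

0.7893, -1.8244

Heun on (x_1,x_2): k1 = f(t_n, state_n); k2 = f(t_n + h, state_n + h·k1); state_{n+1} = state_n + (h/2)·(k1 + k2).
0.000000: (1.000000, -1.670000)
  k1 = (-1.670000, -1.430000)
  predictor → (0.799600, -1.841600)
  k2 = (-1.841600, -1.143428)
  → (0.789304, -1.824406)
(x_1(0.12), x_2(0.12)) ≈ (0.7893, -1.8244)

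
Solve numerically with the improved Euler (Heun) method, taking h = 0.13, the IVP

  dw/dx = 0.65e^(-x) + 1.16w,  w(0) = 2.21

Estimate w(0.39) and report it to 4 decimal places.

3.7383

Heun: k1 = f(x_n, w_n); k2 = f(x_n + h, w_n + h·k1); w_{n+1} = w_n + (h/2)·(k1 + k2).
x=0.000000, w=2.210000:
  k1 = f(0.000000, 2.210000) = 3.213600
  k2 = f(0.130000, 2.627768) = 3.618973
  w ← 2.210000 + (0.13/2)·(3.213600 + 3.618973) = 2.654117
x=0.130000, w=2.654117:
  k1 = f(0.130000, 2.654117) = 3.649538
  k2 = f(0.260000, 3.128557) = 4.130310
  w ← 2.654117 + (0.13/2)·(3.649538 + 4.130310) = 3.159807
x=0.260000, w=3.159807:
  k1 = f(0.260000, 3.159807) = 4.166560
  k2 = f(0.390000, 3.701460) = 4.733781
  w ← 3.159807 + (0.13/2)·(4.166560 + 4.733781) = 3.738330
w(0.39) ≈ 3.7383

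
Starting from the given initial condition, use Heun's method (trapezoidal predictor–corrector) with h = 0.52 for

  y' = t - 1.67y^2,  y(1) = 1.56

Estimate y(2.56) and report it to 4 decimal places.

1.3587

Heun: k1 = f(t_n, y_n); k2 = f(t_n + h, y_n + h·k1); y_{n+1} = y_n + (h/2)·(k1 + k2).
t=1.000000, y=1.560000:
  k1 = f(1.000000, 1.560000) = -3.064112
  k2 = f(1.520000, -0.033338) = 1.518144
  y ← 1.560000 + (0.52/2)·(-3.064112 + 1.518144) = 1.158048
t=1.520000, y=1.158048:
  k1 = f(1.520000, 1.158048) = -0.719597
  k2 = f(2.040000, 0.783858) = 1.013896
  y ← 1.158048 + (0.52/2)·(-0.719597 + 1.013896) = 1.234566
t=2.040000, y=1.234566:
  k1 = f(2.040000, 1.234566) = -0.505337
  k2 = f(2.560000, 0.971791) = 0.982889
  y ← 1.234566 + (0.52/2)·(-0.505337 + 0.982889) = 1.358730
y(2.56) ≈ 1.3587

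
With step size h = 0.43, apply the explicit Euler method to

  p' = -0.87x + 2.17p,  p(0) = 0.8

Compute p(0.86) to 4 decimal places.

2.8286

Euler: p_{n+1} = p_n + h·f(x_n, p_n).
x=0.000000, p=0.800000: f=1.736000 → p ← 0.800000 + 0.43·1.736000 = 1.546480
x=0.430000, p=1.546480: f=2.981762 → p ← 1.546480 + 0.43·2.981762 = 2.828637
p(0.86) ≈ 2.8286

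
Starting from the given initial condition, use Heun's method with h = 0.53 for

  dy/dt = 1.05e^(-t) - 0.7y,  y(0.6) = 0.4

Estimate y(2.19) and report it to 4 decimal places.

0.3673

Heun: k1 = f(t_n, y_n); k2 = f(t_n + h, y_n + h·k1); y_{n+1} = y_n + (h/2)·(k1 + k2).
t=0.600000, y=0.400000:
  k1 = f(0.600000, 0.400000) = 0.296252
  k2 = f(1.130000, 0.557014) = -0.050725
  y ← 0.400000 + (0.53/2)·(0.296252 + (-0.050725)) = 0.465065
t=1.130000, y=0.465065:
  k1 = f(1.130000, 0.465065) = 0.013640
  k2 = f(1.660000, 0.472294) = -0.130960
  y ← 0.465065 + (0.53/2)·(0.013640 + (-0.130960)) = 0.433975
t=1.660000, y=0.433975:
  k1 = f(1.660000, 0.433975) = -0.104137
  k2 = f(2.190000, 0.378783) = -0.147635
  y ← 0.433975 + (0.53/2)·(-0.104137 + (-0.147635)) = 0.367255
y(2.19) ≈ 0.3673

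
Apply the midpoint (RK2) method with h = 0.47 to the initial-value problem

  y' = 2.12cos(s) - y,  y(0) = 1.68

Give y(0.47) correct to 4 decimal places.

1.8108

Midpoint: k1 = f(s_n, y_n); k2 = f(s_n + h/2, y_n + (h/2)·k1); y_{n+1} = y_n + h·k2.
s=0.000000, y=1.680000:
  k1 = f(0.000000, 1.680000) = 0.440000
  k2 = f(0.235000, 1.783400) = 0.278330
  y ← 1.680000 + 0.47·0.278330 = 1.810815
y(0.47) ≈ 1.8108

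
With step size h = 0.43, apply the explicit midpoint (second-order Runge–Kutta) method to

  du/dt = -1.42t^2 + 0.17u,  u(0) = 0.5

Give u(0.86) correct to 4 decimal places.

Midpoint: k1 = f(t_n, u_n); k2 = f(t_n + h/2, u_n + (h/2)·k1); u_{n+1} = u_n + h·k2.
t=0.000000, u=0.500000:
  k1 = f(0.000000, 0.500000) = 0.085000
  k2 = f(0.215000, 0.518275) = 0.022467
  u ← 0.500000 + 0.43·0.022467 = 0.509661
t=0.430000, u=0.509661:
  k1 = f(0.430000, 0.509661) = -0.175916
  k2 = f(0.645000, 0.471839) = -0.510543
  u ← 0.509661 + 0.43·(-0.510543) = 0.290127
u(0.86) ≈ 0.2901

0.2901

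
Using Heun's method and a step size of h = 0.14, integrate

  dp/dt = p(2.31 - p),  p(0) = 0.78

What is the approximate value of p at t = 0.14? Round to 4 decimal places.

Heun: k1 = f(t_n, p_n); k2 = f(t_n + h, p_n + h·k1); p_{n+1} = p_n + (h/2)·(k1 + k2).
t=0.000000, p=0.780000:
  k1 = f(0.000000, 0.780000) = 1.193400
  k2 = f(0.140000, 0.947076) = 1.290793
  p ← 0.780000 + (0.14/2)·(1.193400 + 1.290793) = 0.953893
p(0.14) ≈ 0.9539

0.9539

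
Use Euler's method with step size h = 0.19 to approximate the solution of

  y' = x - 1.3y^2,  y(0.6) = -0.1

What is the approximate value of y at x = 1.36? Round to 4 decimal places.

0.5349

Euler: y_{n+1} = y_n + h·f(x_n, y_n).
x=0.600000, y=-0.100000: f=0.587000 → y ← -0.100000 + 0.19·0.587000 = 0.011530
x=0.790000, y=0.011530: f=0.789827 → y ← 0.011530 + 0.19·0.789827 = 0.161597
x=0.980000, y=0.161597: f=0.946052 → y ← 0.161597 + 0.19·0.946052 = 0.341347
x=1.170000, y=0.341347: f=1.018527 → y ← 0.341347 + 0.19·1.018527 = 0.534867
y(1.36) ≈ 0.5349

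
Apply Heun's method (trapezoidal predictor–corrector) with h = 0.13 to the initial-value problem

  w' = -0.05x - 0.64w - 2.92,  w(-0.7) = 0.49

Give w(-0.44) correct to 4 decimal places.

Heun: k1 = f(x_n, w_n); k2 = f(x_n + h, w_n + h·k1); w_{n+1} = w_n + (h/2)·(k1 + k2).
x=-0.700000, w=0.490000:
  k1 = f(-0.700000, 0.490000) = -3.198600
  k2 = f(-0.570000, 0.074182) = -2.938976
  w ← 0.490000 + (0.13/2)·(-3.198600 + (-2.938976)) = 0.091058
x=-0.570000, w=0.091058:
  k1 = f(-0.570000, 0.091058) = -2.949777
  k2 = f(-0.440000, -0.292413) = -2.710855
  w ← 0.091058 + (0.13/2)·(-2.949777 + (-2.710855)) = -0.276884
w(-0.44) ≈ -0.2769

-0.2769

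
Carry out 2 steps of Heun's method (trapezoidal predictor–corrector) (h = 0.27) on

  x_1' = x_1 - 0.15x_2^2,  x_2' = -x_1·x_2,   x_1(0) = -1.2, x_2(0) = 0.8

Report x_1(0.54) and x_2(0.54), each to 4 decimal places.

-2.1886, 1.8677

Heun on (x_1,x_2): k1 = f(x_n, state_n); k2 = f(x_n + h, state_n + h·k1); state_{n+1} = state_n + (h/2)·(k1 + k2).
0.000000: (-1.200000, 0.800000)
  k1 = (-1.296000, 0.960000)
  predictor → (-1.549920, 1.059200)
  k2 = (-1.718206, 1.641675)
  → (-1.606918, 1.151226)
0.270000: (-1.606918, 1.151226)
  k1 = (-1.805716, 1.849926)
  predictor → (-2.094461, 1.650706)
  k2 = (-2.503186, 3.457340)
  → (-2.188620, 1.867707)
(x_1(0.54), x_2(0.54)) ≈ (-2.1886, 1.8677)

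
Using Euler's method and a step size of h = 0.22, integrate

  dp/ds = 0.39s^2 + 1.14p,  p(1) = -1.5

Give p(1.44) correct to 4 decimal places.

-2.1117

Euler: p_{n+1} = p_n + h·f(s_n, p_n).
s=1.000000, p=-1.500000: f=-1.320000 → p ← -1.500000 + 0.22·(-1.320000) = -1.790400
s=1.220000, p=-1.790400: f=-1.460580 → p ← -1.790400 + 0.22·(-1.460580) = -2.111728
p(1.44) ≈ -2.1117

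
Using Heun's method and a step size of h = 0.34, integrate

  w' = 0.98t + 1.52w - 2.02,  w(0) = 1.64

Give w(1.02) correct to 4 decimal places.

Heun: k1 = f(t_n, w_n); k2 = f(t_n + h, w_n + h·k1); w_{n+1} = w_n + (h/2)·(k1 + k2).
t=0.000000, w=1.640000:
  k1 = f(0.000000, 1.640000) = 0.472800
  k2 = f(0.340000, 1.800752) = 1.050343
  w ← 1.640000 + (0.34/2)·(0.472800 + 1.050343) = 1.898934
t=0.340000, w=1.898934:
  k1 = f(0.340000, 1.898934) = 1.199580
  k2 = f(0.680000, 2.306792) = 2.152723
  w ← 1.898934 + (0.34/2)·(1.199580 + 2.152723) = 2.468826
t=0.680000, w=2.468826:
  k1 = f(0.680000, 2.468826) = 2.399015
  k2 = f(1.020000, 3.284491) = 3.972026
  w ← 2.468826 + (0.34/2)·(2.399015 + 3.972026) = 3.551903
w(1.02) ≈ 3.5519

3.5519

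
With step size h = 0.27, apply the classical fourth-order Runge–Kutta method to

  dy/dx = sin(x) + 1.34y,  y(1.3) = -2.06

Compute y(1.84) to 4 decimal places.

-3.4646

RK4: k1 = f(x_n, y_n); k2 = f(x_n + h/2, y_n + (h/2)·k1); k3 = f(x_n + h/2, y_n + (h/2)·k2); k4 = f(x_n + h, y_n + h·k3); y_{n+1} = y_n + (h/6)·(k1 + 2k2 + 2k3 + k4).
x=1.300000, y=-2.060000:
  k1 = f(1.300000, -2.060000) = -1.796842
  k2 = f(1.435000, -2.302574) = -2.094655
  k3 = f(1.435000, -2.342778) = -2.148529
  k4 = f(1.570000, -2.640103) = -2.537738
  y ← -2.060000 + (0.27/6)·(k1 + 2k2 + 2k3 + k4) = -2.636943
x=1.570000, y=-2.636943:
  k1 = f(1.570000, -2.636943) = -2.533503
  k2 = f(1.705000, -2.978966) = -3.000806
  k3 = f(1.705000, -3.042051) = -3.085341
  k4 = f(1.840000, -3.469985) = -3.685796
  y ← -2.636943 + (0.27/6)·(k1 + 2k2 + 2k3 + k4) = -3.464564
y(1.84) ≈ -3.4646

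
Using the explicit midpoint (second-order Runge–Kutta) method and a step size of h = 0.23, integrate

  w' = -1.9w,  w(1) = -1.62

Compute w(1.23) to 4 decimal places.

Midpoint: k1 = f(x_n, w_n); k2 = f(x_n + h/2, w_n + (h/2)·k1); w_{n+1} = w_n + h·k2.
x=1.000000, w=-1.620000:
  k1 = f(1.000000, -1.620000) = 3.078000
  k2 = f(1.115000, -1.266030) = 2.405457
  w ← -1.620000 + 0.23·2.405457 = -1.066745
w(1.23) ≈ -1.0667

-1.0667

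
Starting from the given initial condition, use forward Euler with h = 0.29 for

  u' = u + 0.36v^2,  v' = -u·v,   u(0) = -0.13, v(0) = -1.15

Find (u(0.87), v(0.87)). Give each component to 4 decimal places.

Euler on (u,v): u_{n+1} = u_n + h·u', v_{n+1} = v_n + h·v'.
0.000000: (-0.130000, -1.150000); f=(0.346100, -0.149500) → (-0.029631, -1.193355)
0.290000: (-0.029631, -1.193355); f=(0.483044, -0.035360) → (0.110452, -1.203609)
0.580000: (0.110452, -1.203609); f=(0.631975, 0.132941) → (0.293724, -1.165057)
(u(0.87), v(0.87)) ≈ (0.2937, -1.1651)

0.2937, -1.1651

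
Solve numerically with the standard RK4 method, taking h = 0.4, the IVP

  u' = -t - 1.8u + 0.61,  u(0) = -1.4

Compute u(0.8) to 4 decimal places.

RK4: k1 = f(t_n, u_n); k2 = f(t_n + h/2, u_n + (h/2)·k1); k3 = f(t_n + h/2, u_n + (h/2)·k2); k4 = f(t_n + h, u_n + h·k3); u_{n+1} = u_n + (h/6)·(k1 + 2k2 + 2k3 + k4).
t=0.000000, u=-1.400000:
  k1 = f(0.000000, -1.400000) = 3.130000
  k2 = f(0.200000, -0.774000) = 1.803200
  k3 = f(0.200000, -1.039360) = 2.280848
  k4 = f(0.400000, -0.487661) = 1.087789
  u ← -1.400000 + (0.4/6)·(k1 + 2k2 + 2k3 + k4) = -0.574274
t=0.400000, u=-0.574274:
  k1 = f(0.400000, -0.574274) = 1.243694
  k2 = f(0.600000, -0.325536) = 0.595964
  k3 = f(0.600000, -0.455082) = 0.829147
  k4 = f(0.800000, -0.242616) = 0.246708
  u ← -0.574274 + (0.4/6)·(k1 + 2k2 + 2k3 + k4) = -0.284899
u(0.8) ≈ -0.2849

-0.2849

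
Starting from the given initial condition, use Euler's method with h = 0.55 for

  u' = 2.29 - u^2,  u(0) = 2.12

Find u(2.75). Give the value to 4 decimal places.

Euler: u_{n+1} = u_n + h·f(x_n, u_n).
x=0.000000, u=2.120000: f=-2.204400 → u ← 2.120000 + 0.55·(-2.204400) = 0.907580
x=0.550000, u=0.907580: f=1.466299 → u ← 0.907580 + 0.55·1.466299 = 1.714044
x=1.100000, u=1.714044: f=-0.647948 → u ← 1.714044 + 0.55·(-0.647948) = 1.357673
x=1.650000, u=1.357673: f=0.446724 → u ← 1.357673 + 0.55·0.446724 = 1.603371
x=2.200000, u=1.603371: f=-0.280799 → u ← 1.603371 + 0.55·(-0.280799) = 1.448932
u(2.75) ≈ 1.4489

1.4489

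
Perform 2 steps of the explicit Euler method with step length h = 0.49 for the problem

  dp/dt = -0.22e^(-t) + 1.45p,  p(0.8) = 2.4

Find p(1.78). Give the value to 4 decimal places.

Euler: p_{n+1} = p_n + h·f(t_n, p_n).
t=0.800000, p=2.400000: f=3.381148 → p ← 2.400000 + 0.49·3.381148 = 4.056762
t=1.290000, p=4.056762: f=5.821746 → p ← 4.056762 + 0.49·5.821746 = 6.909418
p(1.78) ≈ 6.9094

6.9094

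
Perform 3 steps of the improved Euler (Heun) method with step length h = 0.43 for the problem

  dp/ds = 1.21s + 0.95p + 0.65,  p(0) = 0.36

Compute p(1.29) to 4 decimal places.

4.2520

Heun: k1 = f(s_n, p_n); k2 = f(s_n + h, p_n + h·k1); p_{n+1} = p_n + (h/2)·(k1 + k2).
s=0.000000, p=0.360000:
  k1 = f(0.000000, 0.360000) = 0.992000
  k2 = f(0.430000, 0.786560) = 1.917532
  p ← 0.360000 + (0.43/2)·(0.992000 + 1.917532) = 0.985549
s=0.430000, p=0.985549:
  k1 = f(0.430000, 0.985549) = 2.106572
  k2 = f(0.860000, 1.891375) = 3.487407
  p ← 0.985549 + (0.43/2)·(2.106572 + 3.487407) = 2.188255
s=0.860000, p=2.188255:
  k1 = f(0.860000, 2.188255) = 3.769442
  k2 = f(1.290000, 3.809115) = 5.829559
  p ← 2.188255 + (0.43/2)·(3.769442 + 5.829559) = 4.252040
p(1.29) ≈ 4.2520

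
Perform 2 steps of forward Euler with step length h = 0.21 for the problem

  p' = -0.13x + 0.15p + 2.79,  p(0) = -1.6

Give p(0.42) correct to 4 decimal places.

-0.5179

Euler: p_{n+1} = p_n + h·f(x_n, p_n).
x=0.000000, p=-1.600000: f=2.550000 → p ← -1.600000 + 0.21·2.550000 = -1.064500
x=0.210000, p=-1.064500: f=2.603025 → p ← -1.064500 + 0.21·2.603025 = -0.517865
p(0.42) ≈ -0.5179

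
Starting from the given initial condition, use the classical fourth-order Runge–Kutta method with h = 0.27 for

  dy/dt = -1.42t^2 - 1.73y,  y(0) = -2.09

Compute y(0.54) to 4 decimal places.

RK4: k1 = f(t_n, y_n); k2 = f(t_n + h/2, y_n + (h/2)·k1); k3 = f(t_n + h/2, y_n + (h/2)·k2); k4 = f(t_n + h, y_n + h·k3); y_{n+1} = y_n + (h/6)·(k1 + 2k2 + 2k3 + k4).
t=0.000000, y=-2.090000:
  k1 = f(0.000000, -2.090000) = 3.615700
  k2 = f(0.135000, -1.601880) = 2.745374
  k3 = f(0.135000, -1.719375) = 2.948638
  k4 = f(0.270000, -1.293868) = 2.134873
  y ← -2.090000 + (0.27/6)·(k1 + 2k2 + 2k3 + k4) = -1.318763
t=0.270000, y=-1.318763:
  k1 = f(0.270000, -1.318763) = 2.177942
  k2 = f(0.405000, -1.024741) = 1.539886
  k3 = f(0.405000, -1.110878) = 1.688904
  k4 = f(0.540000, -0.862759) = 1.078501
  y ← -1.318763 + (0.27/6)·(k1 + 2k2 + 2k3 + k4) = -0.881632
y(0.54) ≈ -0.8816

-0.8816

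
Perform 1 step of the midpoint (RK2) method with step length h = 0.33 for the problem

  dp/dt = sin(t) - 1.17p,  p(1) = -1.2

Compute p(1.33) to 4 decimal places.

Midpoint: k1 = f(t_n, p_n); k2 = f(t_n + h/2, p_n + (h/2)·k1); p_{n+1} = p_n + h·k2.
t=1.000000, p=-1.200000:
  k1 = f(1.000000, -1.200000) = 2.245471
  k2 = f(1.165000, -0.829497) = 1.889300
  p ← -1.200000 + 0.33·1.889300 = -0.576531
p(1.33) ≈ -0.5765

-0.5765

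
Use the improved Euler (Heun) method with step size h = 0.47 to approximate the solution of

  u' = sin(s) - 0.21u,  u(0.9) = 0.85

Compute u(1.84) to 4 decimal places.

1.4911

Heun: k1 = f(s_n, u_n); k2 = f(s_n + h, u_n + h·k1); u_{n+1} = u_n + (h/2)·(k1 + k2).
s=0.900000, u=0.850000:
  k1 = f(0.900000, 0.850000) = 0.604827
  k2 = f(1.370000, 1.134269) = 0.741712
  u ← 0.850000 + (0.47/2)·(0.604827 + 0.741712) = 1.166437
s=1.370000, u=1.166437:
  k1 = f(1.370000, 1.166437) = 0.734956
  k2 = f(1.840000, 1.511866) = 0.646491
  u ← 1.166437 + (0.47/2)·(0.734956 + 0.646491) = 1.491077
u(1.84) ≈ 1.4911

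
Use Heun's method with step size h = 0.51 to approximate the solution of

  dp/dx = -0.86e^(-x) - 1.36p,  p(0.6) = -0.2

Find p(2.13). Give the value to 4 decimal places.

-0.1406

Heun: k1 = f(x_n, p_n); k2 = f(x_n + h, p_n + h·k1); p_{n+1} = p_n + (h/2)·(k1 + k2).
x=0.600000, p=-0.200000:
  k1 = f(0.600000, -0.200000) = -0.199978
  k2 = f(1.110000, -0.301989) = 0.127284
  p ← -0.200000 + (0.51/2)·(-0.199978 + 0.127284) = -0.218537
x=1.110000, p=-0.218537:
  k1 = f(1.110000, -0.218537) = 0.013790
  k2 = f(1.620000, -0.211504) = 0.117453
  p ← -0.218537 + (0.51/2)·(0.013790 + 0.117453) = -0.185070
x=1.620000, p=-0.185070:
  k1 = f(1.620000, -0.185070) = 0.081502
  k2 = f(2.130000, -0.143504) = 0.092965
  p ← -0.185070 + (0.51/2)·(0.081502 + 0.092965) = -0.140581
p(2.13) ≈ -0.1406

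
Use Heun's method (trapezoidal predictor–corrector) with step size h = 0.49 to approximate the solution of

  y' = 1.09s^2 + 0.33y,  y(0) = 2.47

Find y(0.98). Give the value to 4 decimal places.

3.8151

Heun: k1 = f(s_n, y_n); k2 = f(s_n + h, y_n + h·k1); y_{n+1} = y_n + (h/2)·(k1 + k2).
s=0.000000, y=2.470000:
  k1 = f(0.000000, 2.470000) = 0.815100
  k2 = f(0.490000, 2.869399) = 1.208611
  y ← 2.470000 + (0.49/2)·(0.815100 + 1.208611) = 2.965809
s=0.490000, y=2.965809:
  k1 = f(0.490000, 2.965809) = 1.240426
  k2 = f(0.980000, 3.573618) = 2.226130
  y ← 2.965809 + (0.49/2)·(1.240426 + 2.226130) = 3.815115
y(0.98) ≈ 3.8151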